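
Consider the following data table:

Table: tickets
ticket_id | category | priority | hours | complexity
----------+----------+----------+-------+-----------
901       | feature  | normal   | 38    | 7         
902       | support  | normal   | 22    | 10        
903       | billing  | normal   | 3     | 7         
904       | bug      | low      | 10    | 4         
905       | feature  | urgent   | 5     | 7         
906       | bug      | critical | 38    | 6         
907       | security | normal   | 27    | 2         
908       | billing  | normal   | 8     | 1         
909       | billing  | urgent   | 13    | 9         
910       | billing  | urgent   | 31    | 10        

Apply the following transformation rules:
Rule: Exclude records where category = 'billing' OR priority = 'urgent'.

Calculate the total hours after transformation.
135

Step 1: Find records where category = 'billing' OR priority = 'urgent'
Step 2: 5 records match, summing to 60
Step 3: Original sum: 195
Step 4: Remaining sum = 195 - 60 = 135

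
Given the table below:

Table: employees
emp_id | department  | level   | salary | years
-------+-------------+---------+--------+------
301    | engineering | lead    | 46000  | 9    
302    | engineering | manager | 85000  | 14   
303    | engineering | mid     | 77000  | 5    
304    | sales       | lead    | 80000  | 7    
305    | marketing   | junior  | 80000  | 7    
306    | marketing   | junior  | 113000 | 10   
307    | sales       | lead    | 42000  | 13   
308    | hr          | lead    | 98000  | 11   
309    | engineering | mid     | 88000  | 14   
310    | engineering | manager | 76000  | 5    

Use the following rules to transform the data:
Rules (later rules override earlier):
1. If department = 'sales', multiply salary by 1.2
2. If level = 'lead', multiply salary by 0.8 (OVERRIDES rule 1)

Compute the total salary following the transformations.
731800.0

Step 1: Rule 2 takes priority for records with level = 'lead'
  - 4 records: 266000 × 0.8 = 212800.0
Step 2: Rule 1 applies to remaining records with department = 'sales'
  - 0 records: 0 × 1.2 = 0.0
Step 3: Other records unchanged: 519000
Step 4: Final sum = 212800.0 + 0.0 + 519000 = 731800.0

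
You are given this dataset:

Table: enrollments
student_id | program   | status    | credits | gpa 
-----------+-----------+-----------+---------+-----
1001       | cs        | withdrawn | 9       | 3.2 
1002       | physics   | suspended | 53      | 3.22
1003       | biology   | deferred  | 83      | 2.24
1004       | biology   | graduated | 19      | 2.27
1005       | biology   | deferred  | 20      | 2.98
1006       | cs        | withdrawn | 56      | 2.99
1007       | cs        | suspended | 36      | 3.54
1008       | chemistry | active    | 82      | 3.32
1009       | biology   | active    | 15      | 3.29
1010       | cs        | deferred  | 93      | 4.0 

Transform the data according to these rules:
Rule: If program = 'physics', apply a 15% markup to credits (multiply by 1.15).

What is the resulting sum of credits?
473.95

Step 1: Records with program = 'physics' have total credits = 53
Step 2: Apply multiplier: 53 × 1.15 = 60.95
Step 3: Other records total: 413
Step 4: Final sum = 60.95 + 413 = 473.95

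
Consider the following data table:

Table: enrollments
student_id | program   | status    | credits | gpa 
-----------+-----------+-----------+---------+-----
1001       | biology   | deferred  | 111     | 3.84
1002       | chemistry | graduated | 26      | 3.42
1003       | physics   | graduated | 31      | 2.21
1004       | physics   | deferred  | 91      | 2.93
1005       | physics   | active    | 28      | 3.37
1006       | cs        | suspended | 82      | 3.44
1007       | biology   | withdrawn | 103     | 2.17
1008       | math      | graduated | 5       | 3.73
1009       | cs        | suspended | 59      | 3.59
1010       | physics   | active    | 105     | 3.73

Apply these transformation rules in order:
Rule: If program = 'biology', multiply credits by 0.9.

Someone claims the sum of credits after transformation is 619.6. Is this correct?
Yes, the result is correct.

Step 1: Calculate the correct sum after transformation
Step 2: Apply multiplier 0.9 to records where program = 'biology'
Step 3: Correct result = 619.6
Step 4: Claimed result = 619.6
Step 5: 619.6 = 619.6 ✓
Conclusion: The claimed result is correct.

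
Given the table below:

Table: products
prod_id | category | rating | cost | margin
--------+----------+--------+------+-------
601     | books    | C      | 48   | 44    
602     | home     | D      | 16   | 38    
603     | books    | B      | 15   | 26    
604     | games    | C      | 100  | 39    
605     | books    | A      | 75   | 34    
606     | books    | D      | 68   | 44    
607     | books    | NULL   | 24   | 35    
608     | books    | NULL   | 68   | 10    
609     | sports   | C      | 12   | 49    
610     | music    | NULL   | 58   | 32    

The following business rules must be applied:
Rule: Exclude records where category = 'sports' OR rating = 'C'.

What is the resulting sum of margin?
219

Step 1: Find records where category = 'sports' OR rating = 'C'
Step 2: 3 records match, summing to 132
Step 3: Original sum: 351
Step 4: Remaining sum = 351 - 132 = 219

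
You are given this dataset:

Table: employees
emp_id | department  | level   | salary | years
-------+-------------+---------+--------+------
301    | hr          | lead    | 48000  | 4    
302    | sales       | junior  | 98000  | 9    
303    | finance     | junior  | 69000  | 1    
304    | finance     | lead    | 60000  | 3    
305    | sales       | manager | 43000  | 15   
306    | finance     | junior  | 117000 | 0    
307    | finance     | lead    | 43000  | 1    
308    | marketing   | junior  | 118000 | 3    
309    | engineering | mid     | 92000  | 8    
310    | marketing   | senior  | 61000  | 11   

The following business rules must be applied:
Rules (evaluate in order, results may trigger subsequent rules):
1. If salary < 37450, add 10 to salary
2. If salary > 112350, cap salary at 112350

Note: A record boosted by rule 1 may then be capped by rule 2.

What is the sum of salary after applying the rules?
738700

Step 1: Apply rule 1 to records with salary < 37450
  - 0 records get bonus of 10
  - Of these, 0 records then exceed 112350 and get capped
Step 2: Apply rule 2 to records with salary > 112350
  - 2 records (original) are capped
Step 3: Calculate final sum = 738700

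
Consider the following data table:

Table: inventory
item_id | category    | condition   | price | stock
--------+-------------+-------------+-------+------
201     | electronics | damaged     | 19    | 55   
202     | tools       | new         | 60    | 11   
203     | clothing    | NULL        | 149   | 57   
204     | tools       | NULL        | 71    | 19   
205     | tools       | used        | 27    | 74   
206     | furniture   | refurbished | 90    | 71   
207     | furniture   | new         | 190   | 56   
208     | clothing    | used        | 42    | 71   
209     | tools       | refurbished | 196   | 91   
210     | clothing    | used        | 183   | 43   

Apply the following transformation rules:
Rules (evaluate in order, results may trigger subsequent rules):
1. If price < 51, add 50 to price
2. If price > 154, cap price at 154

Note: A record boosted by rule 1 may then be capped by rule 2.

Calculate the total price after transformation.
1070

Step 1: Apply rule 1 to records with price < 51
  - 3 records get bonus of 50
  - Of these, 0 records then exceed 154 and get capped
Step 2: Apply rule 2 to records with price > 154
  - 3 records (original) are capped
Step 3: Calculate final sum = 1070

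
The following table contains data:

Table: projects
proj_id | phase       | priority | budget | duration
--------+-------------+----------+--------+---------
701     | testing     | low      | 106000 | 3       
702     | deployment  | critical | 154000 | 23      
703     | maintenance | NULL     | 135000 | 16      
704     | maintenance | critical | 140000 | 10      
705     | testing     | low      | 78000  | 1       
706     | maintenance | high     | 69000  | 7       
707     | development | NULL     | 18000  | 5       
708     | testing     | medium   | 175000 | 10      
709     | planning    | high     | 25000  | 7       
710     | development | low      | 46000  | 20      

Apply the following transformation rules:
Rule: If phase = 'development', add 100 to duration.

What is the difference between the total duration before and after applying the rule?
200

Step 1: Original sum of duration = 102
Step 2: 2 records have phase = 'development'
Step 3: Each affected record changes by 100
Step 4: Total change = 2 × 100 = 200
Step 5: New sum = 102 + 200 = 302
Step 6: Difference = |302 - 102| = 200
        (Sum increased by 200)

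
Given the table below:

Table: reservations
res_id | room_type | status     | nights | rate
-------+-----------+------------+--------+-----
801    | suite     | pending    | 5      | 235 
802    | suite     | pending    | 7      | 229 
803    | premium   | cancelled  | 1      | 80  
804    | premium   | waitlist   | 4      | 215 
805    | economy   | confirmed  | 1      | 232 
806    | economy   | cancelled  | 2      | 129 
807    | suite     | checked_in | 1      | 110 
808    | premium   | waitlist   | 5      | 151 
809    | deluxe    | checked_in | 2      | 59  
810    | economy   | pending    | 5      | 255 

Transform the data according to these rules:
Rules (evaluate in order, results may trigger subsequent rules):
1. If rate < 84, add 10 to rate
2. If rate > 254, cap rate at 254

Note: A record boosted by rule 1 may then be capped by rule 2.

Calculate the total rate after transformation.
1714

Step 1: Apply rule 1 to records with rate < 84
  - 2 records get bonus of 10
  - Of these, 0 records then exceed 254 and get capped
Step 2: Apply rule 2 to records with rate > 254
  - 1 records (original) are capped
Step 3: Calculate final sum = 1714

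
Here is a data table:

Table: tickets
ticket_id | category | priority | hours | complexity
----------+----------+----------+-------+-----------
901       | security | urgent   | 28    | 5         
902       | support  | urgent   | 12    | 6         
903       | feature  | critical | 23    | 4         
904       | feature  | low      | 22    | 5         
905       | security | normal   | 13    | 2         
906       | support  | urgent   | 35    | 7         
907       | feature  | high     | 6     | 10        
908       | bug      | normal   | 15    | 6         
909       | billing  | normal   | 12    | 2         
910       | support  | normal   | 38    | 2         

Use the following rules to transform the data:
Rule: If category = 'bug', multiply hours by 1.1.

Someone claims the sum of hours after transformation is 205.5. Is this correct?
Yes, the result is correct.

Step 1: Calculate the correct sum after transformation
Step 2: Apply multiplier 1.1 to records where category = 'bug'
Step 3: Correct result = 205.5
Step 4: Claimed result = 205.5
Step 5: 205.5 = 205.5 ✓
Conclusion: The claimed result is correct.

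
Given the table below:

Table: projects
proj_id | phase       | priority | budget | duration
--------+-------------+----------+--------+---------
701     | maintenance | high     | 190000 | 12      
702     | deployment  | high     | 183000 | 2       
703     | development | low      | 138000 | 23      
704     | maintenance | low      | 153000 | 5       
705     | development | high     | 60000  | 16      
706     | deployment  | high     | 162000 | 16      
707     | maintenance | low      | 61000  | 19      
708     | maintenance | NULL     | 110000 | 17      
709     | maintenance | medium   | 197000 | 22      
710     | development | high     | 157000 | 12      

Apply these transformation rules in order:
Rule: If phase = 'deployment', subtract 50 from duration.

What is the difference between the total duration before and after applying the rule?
100

Step 1: Original sum of duration = 144
Step 2: 2 records have phase = 'deployment'
Step 3: Each affected record changes by -50
Step 4: Total change = 2 × -50 = -100
Step 5: New sum = 144 + -100 = 44
Step 6: Difference = |44 - 144| = 100
        (Sum decreased by 100)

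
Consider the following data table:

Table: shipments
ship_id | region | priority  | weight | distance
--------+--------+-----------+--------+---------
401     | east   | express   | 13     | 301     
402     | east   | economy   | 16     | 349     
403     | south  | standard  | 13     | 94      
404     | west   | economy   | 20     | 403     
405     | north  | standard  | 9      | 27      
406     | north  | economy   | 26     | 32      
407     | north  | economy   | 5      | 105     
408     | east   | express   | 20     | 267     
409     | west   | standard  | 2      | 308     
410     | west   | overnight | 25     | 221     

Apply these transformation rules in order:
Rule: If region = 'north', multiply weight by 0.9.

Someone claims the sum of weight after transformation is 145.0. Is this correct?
Yes, the result is correct.

Step 1: Calculate the correct sum after transformation
Step 2: Apply multiplier 0.9 to records where region = 'north'
Step 3: Correct result = 145.0
Step 4: Claimed result = 145.0
Step 5: 145.0 = 145.0 ✓
Conclusion: The claimed result is correct.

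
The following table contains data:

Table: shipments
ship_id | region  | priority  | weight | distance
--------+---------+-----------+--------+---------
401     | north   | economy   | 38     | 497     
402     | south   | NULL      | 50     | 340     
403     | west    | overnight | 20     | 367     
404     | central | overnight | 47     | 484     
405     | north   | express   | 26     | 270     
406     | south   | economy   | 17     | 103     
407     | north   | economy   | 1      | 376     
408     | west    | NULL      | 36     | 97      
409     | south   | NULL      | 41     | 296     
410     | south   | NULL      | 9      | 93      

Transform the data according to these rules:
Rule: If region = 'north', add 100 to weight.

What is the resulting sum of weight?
585

Step 1: Count records where region = 'north': 3
Step 2: Total bonus added: 3 × 100 = 300
Step 3: Original sum of weight: 285
Step 4: Final sum = 285 + 300 = 585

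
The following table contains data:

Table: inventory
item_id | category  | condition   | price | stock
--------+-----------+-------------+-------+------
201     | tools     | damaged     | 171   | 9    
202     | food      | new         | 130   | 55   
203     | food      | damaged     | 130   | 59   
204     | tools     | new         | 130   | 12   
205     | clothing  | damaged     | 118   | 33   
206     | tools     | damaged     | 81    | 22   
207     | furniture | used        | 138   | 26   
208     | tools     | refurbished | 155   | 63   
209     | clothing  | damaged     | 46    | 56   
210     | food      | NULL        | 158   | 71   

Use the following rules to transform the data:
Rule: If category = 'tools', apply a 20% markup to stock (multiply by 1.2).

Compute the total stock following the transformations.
427.2

Step 1: Records with category = 'tools' have total stock = 106
Step 2: Apply multiplier: 106 × 1.2 = 127.2
Step 3: Other records total: 300
Step 4: Final sum = 127.2 + 300 = 427.2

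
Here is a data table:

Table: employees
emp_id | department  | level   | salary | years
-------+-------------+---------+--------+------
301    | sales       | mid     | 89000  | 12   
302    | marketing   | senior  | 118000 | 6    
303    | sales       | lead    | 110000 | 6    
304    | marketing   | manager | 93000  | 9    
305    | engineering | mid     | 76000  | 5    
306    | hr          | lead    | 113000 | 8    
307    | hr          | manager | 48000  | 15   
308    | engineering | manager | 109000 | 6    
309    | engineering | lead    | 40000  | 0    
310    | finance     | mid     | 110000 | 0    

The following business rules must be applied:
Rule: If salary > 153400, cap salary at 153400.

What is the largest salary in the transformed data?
118000

Step 1: Original maximum salary = 118000
Step 2: Check cap of 153400 against maximum
Step 3: No records exceed the cap (max 118000 <= cap 153400), so no capping applies
Step 4: Maximum after transformation = 118000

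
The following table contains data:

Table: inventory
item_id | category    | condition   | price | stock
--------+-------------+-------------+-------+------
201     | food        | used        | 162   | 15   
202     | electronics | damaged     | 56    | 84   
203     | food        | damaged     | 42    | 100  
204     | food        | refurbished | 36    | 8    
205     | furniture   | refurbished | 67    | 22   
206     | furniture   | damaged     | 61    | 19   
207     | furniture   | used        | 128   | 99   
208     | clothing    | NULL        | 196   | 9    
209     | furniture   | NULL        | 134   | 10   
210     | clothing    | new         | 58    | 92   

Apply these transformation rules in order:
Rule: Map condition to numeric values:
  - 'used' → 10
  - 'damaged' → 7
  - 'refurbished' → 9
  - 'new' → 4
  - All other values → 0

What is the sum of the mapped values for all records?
63

Step 1: Apply mapping to each record
Step 2: Count by status:
  'used': 2 records × 10 = 20
  'damaged': 3 records × 7 = 21
  'refurbished': 2 records × 9 = 18
  'new': 1 records × 4 = 4
Step 3: Sum all mapped values = 63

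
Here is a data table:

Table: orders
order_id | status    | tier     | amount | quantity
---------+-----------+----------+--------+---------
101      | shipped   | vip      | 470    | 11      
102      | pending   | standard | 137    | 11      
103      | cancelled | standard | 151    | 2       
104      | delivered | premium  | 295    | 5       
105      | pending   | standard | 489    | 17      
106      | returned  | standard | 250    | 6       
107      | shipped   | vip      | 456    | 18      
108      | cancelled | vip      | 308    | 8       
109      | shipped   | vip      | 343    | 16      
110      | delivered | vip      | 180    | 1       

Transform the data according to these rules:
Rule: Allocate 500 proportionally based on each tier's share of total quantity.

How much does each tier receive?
premium: 26.32, standard: 189.47, vip: 284.21

Step 1: Calculate total quantity = 95
Step 2: Calculate each tier's proportion:
  premium: 5/95 = 5.26% → 26.32
  standard: 36/95 = 37.89% → 189.47
  vip: 54/95 = 56.84% → 284.21
Step 3: Verify: sum of allocations ≈ 500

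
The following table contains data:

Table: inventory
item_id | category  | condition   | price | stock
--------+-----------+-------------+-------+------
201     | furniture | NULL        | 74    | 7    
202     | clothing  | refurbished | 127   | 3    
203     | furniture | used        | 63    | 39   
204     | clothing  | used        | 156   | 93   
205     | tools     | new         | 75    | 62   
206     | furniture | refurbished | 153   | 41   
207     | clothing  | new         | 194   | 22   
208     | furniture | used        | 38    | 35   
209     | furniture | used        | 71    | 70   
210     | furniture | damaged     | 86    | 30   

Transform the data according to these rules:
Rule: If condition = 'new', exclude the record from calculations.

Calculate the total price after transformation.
768

Step 1: Identify records where condition = 'new'
Step 2: The excluded records sum to 269
Step 3: Original total price = 1037
Step 4: Remaining total = 1037 - 269 = 768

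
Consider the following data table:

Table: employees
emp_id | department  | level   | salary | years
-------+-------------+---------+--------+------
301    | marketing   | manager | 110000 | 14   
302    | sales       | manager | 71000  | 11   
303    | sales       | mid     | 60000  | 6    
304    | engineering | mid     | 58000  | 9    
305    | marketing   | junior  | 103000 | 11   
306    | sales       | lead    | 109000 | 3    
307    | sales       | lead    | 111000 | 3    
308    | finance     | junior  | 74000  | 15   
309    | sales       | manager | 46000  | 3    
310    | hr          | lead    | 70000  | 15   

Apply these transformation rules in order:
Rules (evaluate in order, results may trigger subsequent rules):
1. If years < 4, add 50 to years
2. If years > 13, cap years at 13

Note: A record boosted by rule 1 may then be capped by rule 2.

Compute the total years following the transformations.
115

Step 1: Apply rule 1 to records with years < 4
  - 3 records get bonus of 50
  - Of these, 3 records then exceed 13 and get capped
Step 2: Apply rule 2 to records with years > 13
  - 3 records (original) are capped
Step 3: Calculate final sum = 115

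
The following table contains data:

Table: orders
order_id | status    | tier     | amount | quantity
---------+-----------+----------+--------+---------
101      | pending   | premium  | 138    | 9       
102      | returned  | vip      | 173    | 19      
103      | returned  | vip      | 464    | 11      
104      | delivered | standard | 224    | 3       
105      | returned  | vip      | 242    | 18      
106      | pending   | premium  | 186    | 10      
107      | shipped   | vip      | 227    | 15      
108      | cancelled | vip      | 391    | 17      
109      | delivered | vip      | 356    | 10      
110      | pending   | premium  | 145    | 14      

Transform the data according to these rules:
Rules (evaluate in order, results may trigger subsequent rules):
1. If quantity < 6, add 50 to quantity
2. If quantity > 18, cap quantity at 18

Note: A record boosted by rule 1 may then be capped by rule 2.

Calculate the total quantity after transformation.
140

Step 1: Apply rule 1 to records with quantity < 6
  - 1 records get bonus of 50
  - Of these, 1 records then exceed 18 and get capped
Step 2: Apply rule 2 to records with quantity > 18
  - 1 records (original) are capped
Step 3: Calculate final sum = 140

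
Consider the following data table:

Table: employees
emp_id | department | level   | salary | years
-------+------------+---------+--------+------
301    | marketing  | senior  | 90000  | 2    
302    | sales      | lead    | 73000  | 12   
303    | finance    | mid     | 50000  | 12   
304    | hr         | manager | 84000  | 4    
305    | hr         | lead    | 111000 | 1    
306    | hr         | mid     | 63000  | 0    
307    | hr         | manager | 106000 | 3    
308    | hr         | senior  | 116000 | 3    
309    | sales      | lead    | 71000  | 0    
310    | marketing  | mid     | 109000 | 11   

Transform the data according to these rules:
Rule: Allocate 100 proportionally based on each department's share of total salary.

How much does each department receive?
finance: 5.73, hr: 54.98, marketing: 22.79, sales: 16.49

Step 1: Calculate total salary = 873000
Step 2: Calculate each department's proportion:
  finance: 50000/873000 = 5.73% → 5.73
  hr: 480000/873000 = 54.98% → 54.98
  marketing: 199000/873000 = 22.79% → 22.79
  sales: 144000/873000 = 16.49% → 16.49
Step 3: Verify: sum of allocations ≈ 100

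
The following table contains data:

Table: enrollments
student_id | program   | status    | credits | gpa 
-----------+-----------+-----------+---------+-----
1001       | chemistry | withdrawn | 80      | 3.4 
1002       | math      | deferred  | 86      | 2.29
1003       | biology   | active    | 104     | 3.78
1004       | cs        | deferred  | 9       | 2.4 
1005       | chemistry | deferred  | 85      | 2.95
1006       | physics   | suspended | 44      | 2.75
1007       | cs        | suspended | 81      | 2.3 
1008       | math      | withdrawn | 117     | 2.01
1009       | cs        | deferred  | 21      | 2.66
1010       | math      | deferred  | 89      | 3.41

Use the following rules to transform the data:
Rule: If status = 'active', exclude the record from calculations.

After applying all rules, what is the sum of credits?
612

Step 1: Identify records where status = 'active'
Step 2: The excluded records sum to 104
Step 3: Original total credits = 716
Step 4: Remaining total = 716 - 104 = 612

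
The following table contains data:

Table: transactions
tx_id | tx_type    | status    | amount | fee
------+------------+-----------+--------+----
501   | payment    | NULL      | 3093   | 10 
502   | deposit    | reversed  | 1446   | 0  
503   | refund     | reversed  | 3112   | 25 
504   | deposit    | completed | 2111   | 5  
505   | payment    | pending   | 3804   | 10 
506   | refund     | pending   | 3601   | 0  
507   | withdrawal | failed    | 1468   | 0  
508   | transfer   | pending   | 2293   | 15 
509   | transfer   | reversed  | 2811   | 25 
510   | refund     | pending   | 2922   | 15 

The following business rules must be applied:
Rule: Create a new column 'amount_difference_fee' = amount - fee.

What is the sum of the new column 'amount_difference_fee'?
26556

Step 1: For each record, compute amount - fee
Example calculations:
  3093 - 10 = 3083
  1446 - 0 = 1446
  3112 - 25 = 3087
  ...
Step 2: Sum all derived values
Step 3: Total = 26556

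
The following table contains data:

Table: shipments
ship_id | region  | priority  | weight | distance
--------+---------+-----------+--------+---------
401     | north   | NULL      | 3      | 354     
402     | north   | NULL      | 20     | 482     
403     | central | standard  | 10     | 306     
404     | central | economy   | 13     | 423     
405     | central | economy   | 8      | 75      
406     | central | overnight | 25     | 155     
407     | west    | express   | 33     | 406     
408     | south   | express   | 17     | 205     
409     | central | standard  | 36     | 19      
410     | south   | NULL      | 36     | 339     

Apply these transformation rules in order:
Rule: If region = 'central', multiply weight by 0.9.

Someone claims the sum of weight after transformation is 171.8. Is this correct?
No, the correct result is 191.8.

Step 1: Calculate the correct sum after transformation
Step 2: Apply multiplier 0.9 to records where region = 'central'
Step 3: Correct result = 191.8
Step 4: Claimed result = 171.8
Step 5: 191.8 ≠ 171.8
Conclusion: The claimed result is incorrect. The correct answer is 191.8.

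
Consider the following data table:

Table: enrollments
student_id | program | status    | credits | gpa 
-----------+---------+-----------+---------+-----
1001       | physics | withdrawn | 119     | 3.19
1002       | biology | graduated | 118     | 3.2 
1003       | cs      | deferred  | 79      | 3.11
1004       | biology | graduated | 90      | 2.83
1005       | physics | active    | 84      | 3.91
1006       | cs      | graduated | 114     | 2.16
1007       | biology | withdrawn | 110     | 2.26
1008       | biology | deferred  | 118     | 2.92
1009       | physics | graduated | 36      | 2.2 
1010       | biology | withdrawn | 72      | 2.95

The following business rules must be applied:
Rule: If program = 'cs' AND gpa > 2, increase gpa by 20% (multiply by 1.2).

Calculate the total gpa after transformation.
29.78

Step 1: Find records where program = 'cs' AND gpa > 2
Step 2: 2 records match, summing to 5.27
Step 3: After multiplier: 5.27 × 1.2 = 6.32
Step 4: Unaffected records sum: 23.46
Step 5: Final sum = 6.32 + 23.46 = 29.78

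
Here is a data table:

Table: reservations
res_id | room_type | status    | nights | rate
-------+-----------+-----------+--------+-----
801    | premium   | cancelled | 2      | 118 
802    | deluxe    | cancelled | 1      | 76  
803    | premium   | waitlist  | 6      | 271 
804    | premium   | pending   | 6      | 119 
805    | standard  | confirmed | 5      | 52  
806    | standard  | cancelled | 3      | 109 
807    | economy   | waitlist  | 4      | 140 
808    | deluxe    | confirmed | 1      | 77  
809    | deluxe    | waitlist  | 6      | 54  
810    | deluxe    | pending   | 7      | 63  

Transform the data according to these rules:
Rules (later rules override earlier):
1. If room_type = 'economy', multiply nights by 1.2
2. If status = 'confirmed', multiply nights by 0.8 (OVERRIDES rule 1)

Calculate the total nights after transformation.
40.6

Step 1: Rule 2 takes priority for records with status = 'confirmed'
  - 2 records: 6 × 0.8 = 4.8
Step 2: Rule 1 applies to remaining records with room_type = 'economy'
  - 1 records: 4 × 1.2 = 4.8
Step 3: Other records unchanged: 31
Step 4: Final sum = 4.8 + 4.8 + 31 = 40.6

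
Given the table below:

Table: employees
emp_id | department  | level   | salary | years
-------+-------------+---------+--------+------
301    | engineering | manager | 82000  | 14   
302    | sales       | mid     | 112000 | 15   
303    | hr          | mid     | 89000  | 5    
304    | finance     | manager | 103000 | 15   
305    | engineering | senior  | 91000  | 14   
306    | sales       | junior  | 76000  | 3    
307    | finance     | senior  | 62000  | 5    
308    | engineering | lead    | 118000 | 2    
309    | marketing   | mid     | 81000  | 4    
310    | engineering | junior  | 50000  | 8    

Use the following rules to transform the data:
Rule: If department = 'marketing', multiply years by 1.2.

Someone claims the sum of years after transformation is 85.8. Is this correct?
Yes, the result is correct.

Step 1: Calculate the correct sum after transformation
Step 2: Apply multiplier 1.2 to records where department = 'marketing'
Step 3: Correct result = 85.8
Step 4: Claimed result = 85.8
Step 5: 85.8 = 85.8 ✓
Conclusion: The claimed result is correct.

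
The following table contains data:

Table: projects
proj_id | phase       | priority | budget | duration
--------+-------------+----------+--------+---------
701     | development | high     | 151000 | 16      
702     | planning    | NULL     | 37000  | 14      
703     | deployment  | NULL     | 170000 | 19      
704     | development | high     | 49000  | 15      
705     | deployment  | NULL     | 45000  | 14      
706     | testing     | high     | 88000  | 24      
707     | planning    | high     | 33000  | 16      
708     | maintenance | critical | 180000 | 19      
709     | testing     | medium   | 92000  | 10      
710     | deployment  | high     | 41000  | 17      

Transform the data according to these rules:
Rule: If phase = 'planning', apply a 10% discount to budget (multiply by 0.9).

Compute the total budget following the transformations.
879000.0

Step 1: Records with phase = 'planning' have total budget = 70000
Step 2: Apply multiplier: 70000 × 0.9 = 63000.0
Step 3: Other records total: 816000
Step 4: Final sum = 63000.0 + 816000 = 879000.0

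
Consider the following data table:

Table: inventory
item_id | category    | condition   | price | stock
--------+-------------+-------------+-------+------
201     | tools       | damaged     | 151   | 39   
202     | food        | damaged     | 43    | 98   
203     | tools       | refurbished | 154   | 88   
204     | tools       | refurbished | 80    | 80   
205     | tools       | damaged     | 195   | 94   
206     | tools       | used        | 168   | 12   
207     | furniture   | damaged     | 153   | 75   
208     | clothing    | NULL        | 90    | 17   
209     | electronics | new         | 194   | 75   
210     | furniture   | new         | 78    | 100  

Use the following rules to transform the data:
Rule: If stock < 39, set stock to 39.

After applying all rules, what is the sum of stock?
727

Step 1: 2 records have stock < 39
Step 2: These records originally summed to 29
Step 3: After setting to minimum: 2 × 39 = 78
Step 4: Unaffected records sum: 649
Step 5: Final sum = 78 + 649 = 727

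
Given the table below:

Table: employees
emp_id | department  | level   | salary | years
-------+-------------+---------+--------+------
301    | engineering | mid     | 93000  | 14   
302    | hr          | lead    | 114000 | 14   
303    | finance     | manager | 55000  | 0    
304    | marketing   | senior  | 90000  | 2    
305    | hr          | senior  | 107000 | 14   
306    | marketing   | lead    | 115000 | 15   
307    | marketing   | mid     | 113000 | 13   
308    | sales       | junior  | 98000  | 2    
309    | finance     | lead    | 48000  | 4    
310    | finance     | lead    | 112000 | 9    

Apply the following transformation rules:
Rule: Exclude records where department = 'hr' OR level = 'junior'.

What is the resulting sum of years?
57

Step 1: Find records where department = 'hr' OR level = 'junior'
Step 2: 3 records match, summing to 30
Step 3: Original sum: 87
Step 4: Remaining sum = 87 - 30 = 57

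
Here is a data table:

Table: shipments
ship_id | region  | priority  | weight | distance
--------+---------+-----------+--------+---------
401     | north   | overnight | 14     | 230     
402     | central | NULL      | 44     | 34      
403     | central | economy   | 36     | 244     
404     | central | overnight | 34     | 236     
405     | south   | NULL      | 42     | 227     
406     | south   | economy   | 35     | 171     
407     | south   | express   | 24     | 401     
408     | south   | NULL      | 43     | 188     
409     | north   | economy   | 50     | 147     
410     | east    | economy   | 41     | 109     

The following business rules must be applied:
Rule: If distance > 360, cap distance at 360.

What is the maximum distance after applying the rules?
360

Step 1: Original maximum distance = 401
Step 2: Apply cap at 360
Step 3: 1 records had distance > 360 and were capped
Step 4: Maximum after transformation = 360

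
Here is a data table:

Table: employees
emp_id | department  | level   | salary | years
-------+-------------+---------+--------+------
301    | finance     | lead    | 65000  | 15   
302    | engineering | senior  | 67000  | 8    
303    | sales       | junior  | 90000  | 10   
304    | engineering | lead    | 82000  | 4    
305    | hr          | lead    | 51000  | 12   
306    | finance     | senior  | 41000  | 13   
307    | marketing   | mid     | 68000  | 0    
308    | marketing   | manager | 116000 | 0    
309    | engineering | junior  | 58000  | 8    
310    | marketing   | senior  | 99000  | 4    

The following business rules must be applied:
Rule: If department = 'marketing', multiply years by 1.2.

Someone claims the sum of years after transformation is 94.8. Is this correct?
No, the correct result is 74.8.

Step 1: Calculate the correct sum after transformation
Step 2: Apply multiplier 1.2 to records where department = 'marketing'
Step 3: Correct result = 74.8
Step 4: Claimed result = 94.8
Step 5: 74.8 ≠ 94.8
Conclusion: The claimed result is incorrect. The correct answer is 74.8.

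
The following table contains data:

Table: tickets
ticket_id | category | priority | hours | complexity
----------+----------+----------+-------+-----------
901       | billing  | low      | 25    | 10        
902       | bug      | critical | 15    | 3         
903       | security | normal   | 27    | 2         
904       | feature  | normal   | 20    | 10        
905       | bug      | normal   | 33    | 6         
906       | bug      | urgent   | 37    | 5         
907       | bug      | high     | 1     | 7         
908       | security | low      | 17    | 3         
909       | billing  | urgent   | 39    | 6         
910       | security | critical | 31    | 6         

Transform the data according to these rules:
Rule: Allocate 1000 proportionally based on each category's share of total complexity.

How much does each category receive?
billing: 275.86, bug: 362.07, feature: 172.41, security: 189.66

Step 1: Calculate total complexity = 58
Step 2: Calculate each category's proportion:
  billing: 16/58 = 27.59% → 275.86
  bug: 21/58 = 36.21% → 362.07
  feature: 10/58 = 17.24% → 172.41
  security: 11/58 = 18.97% → 189.66
Step 3: Verify: sum of allocations ≈ 1000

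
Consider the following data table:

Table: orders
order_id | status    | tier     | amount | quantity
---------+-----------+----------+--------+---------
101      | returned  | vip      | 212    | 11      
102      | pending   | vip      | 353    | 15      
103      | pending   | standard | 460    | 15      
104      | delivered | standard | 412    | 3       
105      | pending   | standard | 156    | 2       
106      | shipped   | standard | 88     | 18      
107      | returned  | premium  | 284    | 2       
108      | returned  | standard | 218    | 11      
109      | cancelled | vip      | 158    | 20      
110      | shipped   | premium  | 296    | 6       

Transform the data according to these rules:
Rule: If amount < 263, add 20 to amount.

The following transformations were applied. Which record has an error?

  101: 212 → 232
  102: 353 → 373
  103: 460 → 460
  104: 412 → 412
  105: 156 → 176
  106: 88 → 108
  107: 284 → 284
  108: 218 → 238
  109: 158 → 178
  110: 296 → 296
Record 102 has an error. The correct transformed value should be 353, not 373.

Step 1: Check each record against the rule
Step 2: Record 102 has amount = 353
Step 3: Since 353 >= 263, the bonus should not have been applied
Step 4: Correct value = 353, but claimed value = 373
Conclusion: Record 102 has the error.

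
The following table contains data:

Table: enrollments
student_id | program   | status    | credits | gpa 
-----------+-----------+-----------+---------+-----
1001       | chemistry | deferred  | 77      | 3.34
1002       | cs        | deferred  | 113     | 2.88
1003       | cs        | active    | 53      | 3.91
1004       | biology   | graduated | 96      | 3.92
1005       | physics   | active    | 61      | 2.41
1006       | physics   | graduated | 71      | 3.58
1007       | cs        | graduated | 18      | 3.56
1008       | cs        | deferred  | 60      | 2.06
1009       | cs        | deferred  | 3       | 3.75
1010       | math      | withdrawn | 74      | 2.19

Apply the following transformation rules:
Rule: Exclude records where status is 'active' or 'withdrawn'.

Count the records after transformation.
7

Step 1: Count records to exclude
  - 2 (active) + 1 (withdrawn) = 3 records
Step 2: Total records: 10
Step 3: Remaining = 10 - 3 = 7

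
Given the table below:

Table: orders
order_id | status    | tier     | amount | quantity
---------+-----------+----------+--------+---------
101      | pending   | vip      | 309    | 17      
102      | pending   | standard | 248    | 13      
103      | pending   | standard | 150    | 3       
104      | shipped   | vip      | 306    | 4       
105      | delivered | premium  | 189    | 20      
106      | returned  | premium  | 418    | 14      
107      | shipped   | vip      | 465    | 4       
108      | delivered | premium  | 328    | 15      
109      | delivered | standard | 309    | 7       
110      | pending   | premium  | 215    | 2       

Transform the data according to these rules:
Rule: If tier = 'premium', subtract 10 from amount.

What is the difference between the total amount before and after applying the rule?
40

Step 1: Original sum of amount = 2937
Step 2: 4 records have tier = 'premium'
Step 3: Each affected record changes by -10
Step 4: Total change = 4 × -10 = -40
Step 5: New sum = 2937 + -40 = 2897
Step 6: Difference = |2897 - 2937| = 40
        (Sum decreased by 40)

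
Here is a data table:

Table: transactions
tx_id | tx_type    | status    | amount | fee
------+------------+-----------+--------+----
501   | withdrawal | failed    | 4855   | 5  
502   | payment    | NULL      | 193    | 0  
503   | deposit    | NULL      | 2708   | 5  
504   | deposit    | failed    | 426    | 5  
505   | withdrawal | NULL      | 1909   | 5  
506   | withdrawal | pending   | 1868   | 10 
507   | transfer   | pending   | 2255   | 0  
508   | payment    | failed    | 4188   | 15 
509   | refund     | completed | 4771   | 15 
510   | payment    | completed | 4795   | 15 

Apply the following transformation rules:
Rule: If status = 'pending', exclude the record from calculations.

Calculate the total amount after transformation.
23845

Step 1: Identify records where status = 'pending'
Step 2: The excluded records sum to 4123
Step 3: Original total amount = 27968
Step 4: Remaining total = 27968 - 4123 = 23845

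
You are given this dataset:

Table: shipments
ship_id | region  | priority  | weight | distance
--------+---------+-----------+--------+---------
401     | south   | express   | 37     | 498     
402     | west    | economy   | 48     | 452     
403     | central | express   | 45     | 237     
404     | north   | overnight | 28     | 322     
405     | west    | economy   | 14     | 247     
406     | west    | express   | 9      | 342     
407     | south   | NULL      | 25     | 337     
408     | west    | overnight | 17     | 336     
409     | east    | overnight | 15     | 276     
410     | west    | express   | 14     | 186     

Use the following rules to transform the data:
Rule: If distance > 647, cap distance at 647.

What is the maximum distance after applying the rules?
498

Step 1: Original maximum distance = 498
Step 2: Check cap of 647 against maximum
Step 3: No records exceed the cap (max 498 <= cap 647), so no capping applies
Step 4: Maximum after transformation = 498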